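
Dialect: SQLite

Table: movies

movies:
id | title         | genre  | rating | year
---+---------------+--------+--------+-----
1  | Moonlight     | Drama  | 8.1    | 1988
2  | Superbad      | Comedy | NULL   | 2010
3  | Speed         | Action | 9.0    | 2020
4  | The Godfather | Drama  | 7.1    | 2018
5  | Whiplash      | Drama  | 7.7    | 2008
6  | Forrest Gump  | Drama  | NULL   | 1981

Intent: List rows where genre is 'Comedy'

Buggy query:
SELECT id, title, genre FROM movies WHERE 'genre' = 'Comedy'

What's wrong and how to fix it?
Bug: Single quotes denote string literals in SQL; the column name is being compared as a constant string

Fix: Reference the column as genre without single quotes

Corrected query:
SELECT id, title, genre FROM movies WHERE genre = 'Comedy'

Result:
id | title    | genre 
---+----------+-------
2  | Superbad | Comedy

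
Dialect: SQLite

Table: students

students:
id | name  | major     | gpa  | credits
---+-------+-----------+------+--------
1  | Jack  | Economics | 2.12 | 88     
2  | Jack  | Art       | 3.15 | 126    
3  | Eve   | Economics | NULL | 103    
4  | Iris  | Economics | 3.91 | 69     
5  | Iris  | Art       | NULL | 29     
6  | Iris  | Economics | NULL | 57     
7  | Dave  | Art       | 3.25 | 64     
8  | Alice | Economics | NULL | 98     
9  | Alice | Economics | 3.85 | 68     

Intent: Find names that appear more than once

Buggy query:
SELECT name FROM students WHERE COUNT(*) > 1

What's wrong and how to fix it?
Bug: WHERE can't reference COUNT(*); aggregates are computed after WHERE

Fix: Group first, then use HAVING for the count condition

Corrected query:
SELECT name FROM students GROUP BY name HAVING COUNT(*) > 1

Result:
name 
-----
Alice
Iris 
Jack 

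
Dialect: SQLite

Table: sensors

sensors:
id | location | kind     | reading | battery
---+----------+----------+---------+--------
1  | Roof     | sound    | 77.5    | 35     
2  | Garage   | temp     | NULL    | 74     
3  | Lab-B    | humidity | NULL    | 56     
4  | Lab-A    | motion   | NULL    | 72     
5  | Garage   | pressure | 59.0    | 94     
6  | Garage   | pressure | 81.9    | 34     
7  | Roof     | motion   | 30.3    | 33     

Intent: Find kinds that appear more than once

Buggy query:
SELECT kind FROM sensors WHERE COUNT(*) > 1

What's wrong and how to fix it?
Bug: COUNT(*) is an aggregate and cannot be used in WHERE

Fix: GROUP BY kind, then filter groups with HAVING COUNT(*) > 1

Corrected query:
SELECT kind FROM sensors GROUP BY kind HAVING COUNT(*) > 1

Result:
kind    
--------
motion  
pressure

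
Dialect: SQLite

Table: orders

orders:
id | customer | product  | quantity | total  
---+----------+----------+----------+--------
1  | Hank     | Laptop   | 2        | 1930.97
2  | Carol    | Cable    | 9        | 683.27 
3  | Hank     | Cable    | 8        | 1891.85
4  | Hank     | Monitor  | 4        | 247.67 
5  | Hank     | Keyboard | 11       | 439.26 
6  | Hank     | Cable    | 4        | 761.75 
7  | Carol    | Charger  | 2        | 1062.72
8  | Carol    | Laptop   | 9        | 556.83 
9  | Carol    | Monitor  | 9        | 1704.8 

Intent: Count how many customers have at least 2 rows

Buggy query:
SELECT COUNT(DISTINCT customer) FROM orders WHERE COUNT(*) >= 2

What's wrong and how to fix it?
Bug: WHERE filters individual rows, not groups, so a group-level COUNT is invalid there

Fix: Use a subquery that GROUPs and filters with HAVING, then count its rows

Corrected query:
SELECT COUNT(*) FROM (SELECT customer FROM orders GROUP BY customer HAVING COUNT(*) >= 2)

Result:
COUNT(*)
--------
2       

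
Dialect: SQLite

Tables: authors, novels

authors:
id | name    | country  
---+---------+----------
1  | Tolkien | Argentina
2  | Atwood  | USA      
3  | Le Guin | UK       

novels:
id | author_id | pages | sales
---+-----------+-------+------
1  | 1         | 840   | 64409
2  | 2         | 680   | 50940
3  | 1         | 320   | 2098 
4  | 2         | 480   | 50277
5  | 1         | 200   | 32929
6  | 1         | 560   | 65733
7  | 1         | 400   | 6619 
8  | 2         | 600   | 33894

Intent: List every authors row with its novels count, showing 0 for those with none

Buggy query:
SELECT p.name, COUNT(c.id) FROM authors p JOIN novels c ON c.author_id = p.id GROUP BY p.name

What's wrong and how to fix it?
Bug: An inner join excludes parents with zero children

Fix: Use LEFT JOIN so parents without children still appear (COUNT(c.id) gives 0)

Corrected query:
SELECT p.name, COUNT(c.id) FROM authors p LEFT JOIN novels c ON c.author_id = p.id GROUP BY p.name

Result:
name    | COUNT(c.id)
--------+------------
Atwood  | 3          
Le Guin | 0          
Tolkien | 5          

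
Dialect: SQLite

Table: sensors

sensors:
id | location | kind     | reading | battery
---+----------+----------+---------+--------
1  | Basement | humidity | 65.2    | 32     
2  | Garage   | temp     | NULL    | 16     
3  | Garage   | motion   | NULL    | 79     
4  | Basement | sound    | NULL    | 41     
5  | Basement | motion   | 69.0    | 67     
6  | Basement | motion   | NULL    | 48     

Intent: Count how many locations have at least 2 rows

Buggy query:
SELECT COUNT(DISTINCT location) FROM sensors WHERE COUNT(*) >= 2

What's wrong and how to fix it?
Bug: WHERE filters individual rows, not groups, so a group-level COUNT is invalid there

Fix: Use a subquery that GROUPs and filters with HAVING, then count its rows

Corrected query:
SELECT COUNT(*) FROM (SELECT location FROM sensors GROUP BY location HAVING COUNT(*) >= 2)

Result:
COUNT(*)
--------
2       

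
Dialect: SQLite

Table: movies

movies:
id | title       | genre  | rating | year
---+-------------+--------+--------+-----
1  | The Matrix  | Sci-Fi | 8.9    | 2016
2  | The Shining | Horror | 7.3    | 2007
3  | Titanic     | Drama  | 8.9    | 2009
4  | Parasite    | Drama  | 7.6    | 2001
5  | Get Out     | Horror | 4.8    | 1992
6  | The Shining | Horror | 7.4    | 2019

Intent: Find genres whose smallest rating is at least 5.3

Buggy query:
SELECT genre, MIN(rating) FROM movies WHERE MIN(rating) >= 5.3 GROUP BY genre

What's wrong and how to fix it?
Bug: Aggregates like MIN are computed per group after WHERE runs

Fix: Use HAVING for the per-group MIN condition

Corrected query:
SELECT genre, MIN(rating) FROM movies GROUP BY genre HAVING MIN(rating) >= 5.3

Result:
genre  | MIN(rating)
-------+------------
Drama  | 7.6        
Sci-Fi | 8.9        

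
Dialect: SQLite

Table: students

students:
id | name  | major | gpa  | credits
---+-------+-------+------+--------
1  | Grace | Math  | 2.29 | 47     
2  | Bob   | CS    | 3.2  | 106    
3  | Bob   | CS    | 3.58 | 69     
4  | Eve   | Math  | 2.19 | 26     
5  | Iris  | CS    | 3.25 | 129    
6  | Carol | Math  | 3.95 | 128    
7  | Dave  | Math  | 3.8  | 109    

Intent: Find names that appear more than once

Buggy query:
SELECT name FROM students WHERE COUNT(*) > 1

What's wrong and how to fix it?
Bug: WHERE can't reference COUNT(*); aggregates are computed after WHERE

Fix: GROUP BY name, then filter groups with HAVING COUNT(*) > 1

Corrected query:
SELECT name FROM students GROUP BY name HAVING COUNT(*) > 1

Result:
name
----
Bob 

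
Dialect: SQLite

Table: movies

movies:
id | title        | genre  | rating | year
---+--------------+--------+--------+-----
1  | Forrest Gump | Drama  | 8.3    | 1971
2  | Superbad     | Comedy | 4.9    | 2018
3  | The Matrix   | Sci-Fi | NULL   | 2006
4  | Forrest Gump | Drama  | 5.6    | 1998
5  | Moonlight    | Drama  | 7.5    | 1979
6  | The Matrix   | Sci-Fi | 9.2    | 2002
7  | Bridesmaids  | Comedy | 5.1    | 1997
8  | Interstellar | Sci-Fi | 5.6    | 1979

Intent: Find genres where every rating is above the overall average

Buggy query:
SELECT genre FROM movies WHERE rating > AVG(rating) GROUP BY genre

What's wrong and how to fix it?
Bug: WHERE evaluates per row before aggregation, so AVG() is unavailable

Fix: Use a subquery for AVG and a HAVING MIN(...) filter so the condition holds for every row in the group

Corrected query:
SELECT genre FROM movies GROUP BY genre HAVING MIN(rating) > (SELECT AVG(rating) FROM movies)

Result:
(no rows)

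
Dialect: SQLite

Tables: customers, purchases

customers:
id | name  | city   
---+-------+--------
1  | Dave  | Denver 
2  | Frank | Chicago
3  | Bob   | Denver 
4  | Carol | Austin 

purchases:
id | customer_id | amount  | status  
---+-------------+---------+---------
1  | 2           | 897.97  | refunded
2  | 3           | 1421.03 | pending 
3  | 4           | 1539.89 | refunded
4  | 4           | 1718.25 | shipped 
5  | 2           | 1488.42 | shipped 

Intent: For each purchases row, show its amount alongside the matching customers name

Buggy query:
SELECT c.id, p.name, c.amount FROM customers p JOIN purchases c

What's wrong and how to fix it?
Bug: JOIN with no ON clause produces a cartesian product; every purchases row pairs with every customers row

Fix: Specify the join condition linking the foreign key to the parent id

Corrected query:
SELECT c.id, p.name, c.amount FROM customers p JOIN purchases c ON c.customer_id = p.id

Result:
id | name  | amount 
---+-------+--------
1  | Frank | 897.97 
2  | Bob   | 1421.03
3  | Carol | 1539.89
4  | Carol | 1718.25
5  | Frank | 1488.42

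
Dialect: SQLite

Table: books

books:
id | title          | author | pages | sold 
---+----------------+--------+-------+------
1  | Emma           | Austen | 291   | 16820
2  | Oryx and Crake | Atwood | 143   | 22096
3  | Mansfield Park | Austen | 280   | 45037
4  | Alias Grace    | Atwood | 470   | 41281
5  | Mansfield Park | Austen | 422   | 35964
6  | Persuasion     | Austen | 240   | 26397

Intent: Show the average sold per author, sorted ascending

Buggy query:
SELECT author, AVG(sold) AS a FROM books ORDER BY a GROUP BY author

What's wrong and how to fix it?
Bug: ORDER BY appears before GROUP BY; SQL clause order requires GROUP BY first

Fix: Move ORDER BY to the end, after GROUP BY

Corrected query:
SELECT author, AVG(sold) AS a FROM books GROUP BY author ORDER BY a

Result:
author | a      
-------+--------
Austen | 31054.5
Atwood | 31688.5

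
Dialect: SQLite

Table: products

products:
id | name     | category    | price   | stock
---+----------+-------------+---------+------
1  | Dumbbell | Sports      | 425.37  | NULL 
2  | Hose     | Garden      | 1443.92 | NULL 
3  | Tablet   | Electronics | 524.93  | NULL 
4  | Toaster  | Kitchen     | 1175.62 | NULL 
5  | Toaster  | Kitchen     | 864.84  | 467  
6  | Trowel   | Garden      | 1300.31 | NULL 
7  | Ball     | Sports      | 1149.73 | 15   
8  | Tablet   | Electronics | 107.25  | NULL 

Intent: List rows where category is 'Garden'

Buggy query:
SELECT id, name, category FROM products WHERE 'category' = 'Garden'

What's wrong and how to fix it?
Bug: 'category' in single quotes is a string literal, not the column; the comparison is literal-vs-literal and never true

Fix: Reference the column as category without single quotes

Corrected query:
SELECT id, name, category FROM products WHERE category = 'Garden'

Result:
id | name   | category
---+--------+---------
2  | Hose   | Garden  
6  | Trowel | Garden  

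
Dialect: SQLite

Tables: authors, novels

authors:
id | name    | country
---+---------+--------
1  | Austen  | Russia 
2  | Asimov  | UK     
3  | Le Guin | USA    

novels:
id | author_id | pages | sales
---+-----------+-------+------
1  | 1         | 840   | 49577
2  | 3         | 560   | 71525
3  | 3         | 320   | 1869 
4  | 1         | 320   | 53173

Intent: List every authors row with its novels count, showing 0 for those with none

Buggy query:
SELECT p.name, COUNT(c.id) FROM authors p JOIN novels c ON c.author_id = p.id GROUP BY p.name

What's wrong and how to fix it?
Bug: INNER JOIN drops authors rows that have no matching novels rows

Fix: Use LEFT JOIN so parents without children still appear (COUNT(c.id) gives 0)

Corrected query:
SELECT p.name, COUNT(c.id) FROM authors p LEFT JOIN novels c ON c.author_id = p.id GROUP BY p.name

Result:
name    | COUNT(c.id)
--------+------------
Asimov  | 0          
Austen  | 2          
Le Guin | 2          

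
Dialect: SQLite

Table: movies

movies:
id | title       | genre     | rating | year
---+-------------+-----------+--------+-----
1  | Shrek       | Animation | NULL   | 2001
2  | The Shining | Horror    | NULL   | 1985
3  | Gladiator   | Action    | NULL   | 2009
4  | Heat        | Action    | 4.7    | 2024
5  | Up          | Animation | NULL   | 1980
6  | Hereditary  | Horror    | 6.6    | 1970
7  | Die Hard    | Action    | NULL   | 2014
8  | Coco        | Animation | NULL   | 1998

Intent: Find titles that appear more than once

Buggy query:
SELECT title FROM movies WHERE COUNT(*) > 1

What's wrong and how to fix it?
Bug: COUNT(*) is an aggregate and cannot be used in WHERE

Fix: Group first, then use HAVING for the count condition

Corrected query:
SELECT title FROM movies GROUP BY title HAVING COUNT(*) > 1

Result:
(no rows)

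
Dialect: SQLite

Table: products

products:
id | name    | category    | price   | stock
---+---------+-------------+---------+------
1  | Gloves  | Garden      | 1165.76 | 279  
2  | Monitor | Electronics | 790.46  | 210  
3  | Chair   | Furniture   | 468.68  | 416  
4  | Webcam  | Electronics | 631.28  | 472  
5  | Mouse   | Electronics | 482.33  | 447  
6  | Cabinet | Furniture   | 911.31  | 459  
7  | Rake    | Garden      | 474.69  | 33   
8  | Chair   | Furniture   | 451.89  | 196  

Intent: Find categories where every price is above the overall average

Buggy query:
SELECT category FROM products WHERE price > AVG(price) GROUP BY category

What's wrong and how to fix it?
Bug: WHERE evaluates per row before aggregation, so AVG() is unavailable

Fix: Compute the overall average in a scalar subquery and compare each group's MIN against it in HAVING

Corrected query:
SELECT category FROM products GROUP BY category HAVING MIN(price) > (SELECT AVG(price) FROM products)

Result:
(no rows)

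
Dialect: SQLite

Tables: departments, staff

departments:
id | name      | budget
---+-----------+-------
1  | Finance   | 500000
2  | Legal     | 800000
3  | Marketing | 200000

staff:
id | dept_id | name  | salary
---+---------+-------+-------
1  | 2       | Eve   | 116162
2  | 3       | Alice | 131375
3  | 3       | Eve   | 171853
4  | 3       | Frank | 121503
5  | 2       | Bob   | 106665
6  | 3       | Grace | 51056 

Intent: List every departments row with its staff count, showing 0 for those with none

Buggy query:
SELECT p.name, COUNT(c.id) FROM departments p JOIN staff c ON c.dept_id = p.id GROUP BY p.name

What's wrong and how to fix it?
Bug: INNER JOIN drops departments rows that have no matching staff rows

Fix: Use LEFT JOIN so parents without children still appear (COUNT(c.id) gives 0)

Corrected query:
SELECT p.name, COUNT(c.id) FROM departments p LEFT JOIN staff c ON c.dept_id = p.id GROUP BY p.name

Result:
name      | COUNT(c.id)
----------+------------
Finance   | 0          
Legal     | 2          
Marketing | 4          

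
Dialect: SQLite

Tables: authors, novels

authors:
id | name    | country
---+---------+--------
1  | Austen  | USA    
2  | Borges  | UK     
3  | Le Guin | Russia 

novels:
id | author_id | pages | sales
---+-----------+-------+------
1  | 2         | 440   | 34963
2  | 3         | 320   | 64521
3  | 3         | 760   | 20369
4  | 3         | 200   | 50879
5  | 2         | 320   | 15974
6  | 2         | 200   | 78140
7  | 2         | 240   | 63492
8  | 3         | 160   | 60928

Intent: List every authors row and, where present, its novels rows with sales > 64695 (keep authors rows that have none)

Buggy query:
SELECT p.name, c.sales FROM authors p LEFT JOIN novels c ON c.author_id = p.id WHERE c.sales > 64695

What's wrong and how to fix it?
Bug: Filtering c.sales in WHERE discards the NULL rows produced by LEFT JOIN, turning it into an inner join

Fix: Put 'c.sales > 64695' in the JOIN's ON clause instead of WHERE

Corrected query:
SELECT p.name, c.sales FROM authors p LEFT JOIN novels c ON c.author_id = p.id AND c.sales > 64695

Result:
name    | sales
--------+------
Austen  | NULL 
Borges  | 78140
Le Guin | NULL 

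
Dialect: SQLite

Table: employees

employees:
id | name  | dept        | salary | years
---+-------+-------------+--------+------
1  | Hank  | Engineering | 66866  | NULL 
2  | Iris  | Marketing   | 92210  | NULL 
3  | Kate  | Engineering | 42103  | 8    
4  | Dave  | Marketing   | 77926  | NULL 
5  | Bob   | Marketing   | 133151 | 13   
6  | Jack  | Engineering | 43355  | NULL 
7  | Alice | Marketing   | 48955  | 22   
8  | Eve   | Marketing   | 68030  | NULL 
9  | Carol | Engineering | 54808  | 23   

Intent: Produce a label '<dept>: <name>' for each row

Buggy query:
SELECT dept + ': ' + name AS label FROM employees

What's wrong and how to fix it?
Bug: SQLite uses || for string concatenation; + coerces text to numbers (yielding 0)

Fix: Replace + with || to concatenate text

Corrected query:
SELECT dept || ': ' || name AS label FROM employees

Result:
label             
------------------
Engineering: Hank 
Marketing: Iris   
Engineering: Kate 
Marketing: Dave   
Marketing: Bob    
Engineering: Jack 
Marketing: Alice  
Marketing: Eve    
Engineering: Carol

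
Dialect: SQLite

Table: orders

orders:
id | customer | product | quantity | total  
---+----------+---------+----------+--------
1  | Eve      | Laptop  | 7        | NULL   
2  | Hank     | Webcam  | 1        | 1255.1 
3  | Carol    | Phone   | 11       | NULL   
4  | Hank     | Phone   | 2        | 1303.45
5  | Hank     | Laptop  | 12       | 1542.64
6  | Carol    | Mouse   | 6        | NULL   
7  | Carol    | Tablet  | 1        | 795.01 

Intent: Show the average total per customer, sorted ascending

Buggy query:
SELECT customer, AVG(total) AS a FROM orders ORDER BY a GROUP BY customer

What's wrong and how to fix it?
Bug: ORDER BY appears before GROUP BY; SQL clause order requires GROUP BY first

Fix: Reorder: SELECT … FROM … GROUP BY … ORDER BY …

Corrected query:
SELECT customer, AVG(total) AS a FROM orders GROUP BY customer ORDER BY a

Result:
customer | a          
---------+------------
Eve      | NULL       
Carol    | 795.01     
Hank     | 1367.063333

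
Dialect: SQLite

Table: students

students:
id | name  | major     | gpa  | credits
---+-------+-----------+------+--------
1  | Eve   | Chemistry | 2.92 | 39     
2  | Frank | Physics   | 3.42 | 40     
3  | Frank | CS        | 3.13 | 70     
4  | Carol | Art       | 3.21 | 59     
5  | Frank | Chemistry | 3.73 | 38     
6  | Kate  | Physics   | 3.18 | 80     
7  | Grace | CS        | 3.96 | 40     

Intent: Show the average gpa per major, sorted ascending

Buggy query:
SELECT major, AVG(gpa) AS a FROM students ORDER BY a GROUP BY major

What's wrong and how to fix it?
Bug: ORDER BY appears before GROUP BY; SQL clause order requires GROUP BY first

Fix: Reorder: SELECT … FROM … GROUP BY … ORDER BY …

Corrected query:
SELECT major, AVG(gpa) AS a FROM students GROUP BY major ORDER BY a

Result:
major     | a    
----------+------
Art       | 3.21 
Physics   | 3.3  
Chemistry | 3.325
CS        | 3.545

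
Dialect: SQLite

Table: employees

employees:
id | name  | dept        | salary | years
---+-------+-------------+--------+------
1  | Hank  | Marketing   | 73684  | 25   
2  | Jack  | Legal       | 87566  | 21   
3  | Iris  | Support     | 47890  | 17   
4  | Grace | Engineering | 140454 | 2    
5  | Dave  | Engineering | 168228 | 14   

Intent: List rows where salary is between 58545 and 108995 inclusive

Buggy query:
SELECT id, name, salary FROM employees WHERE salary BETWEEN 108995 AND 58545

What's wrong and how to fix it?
Bug: BETWEEN expects the lower bound first; with 108995 AND 58545 the range is empty

Fix: Swap the bounds so the smaller value comes first

Corrected query:
SELECT id, name, salary FROM employees WHERE salary BETWEEN 58545 AND 108995

Result:
id | name | salary
---+------+-------
1  | Hank | 73684 
2  | Jack | 87566 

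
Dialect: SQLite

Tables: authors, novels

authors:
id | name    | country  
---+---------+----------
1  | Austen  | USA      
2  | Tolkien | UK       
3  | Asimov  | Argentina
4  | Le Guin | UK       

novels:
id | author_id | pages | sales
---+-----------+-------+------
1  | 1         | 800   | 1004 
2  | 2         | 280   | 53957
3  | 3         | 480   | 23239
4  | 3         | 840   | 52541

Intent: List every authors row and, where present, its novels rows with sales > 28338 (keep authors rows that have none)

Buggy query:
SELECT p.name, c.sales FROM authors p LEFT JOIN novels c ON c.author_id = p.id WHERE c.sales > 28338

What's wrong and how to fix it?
Bug: Filtering c.sales in WHERE discards the NULL rows produced by LEFT JOIN, turning it into an inner join

Fix: Move the right-table condition into the ON clause so unmatched parents are kept

Corrected query:
SELECT p.name, c.sales FROM authors p LEFT JOIN novels c ON c.author_id = p.id AND c.sales > 28338

Result:
name    | sales
--------+------
Austen  | NULL 
Tolkien | 53957
Asimov  | 52541
Le Guin | NULL 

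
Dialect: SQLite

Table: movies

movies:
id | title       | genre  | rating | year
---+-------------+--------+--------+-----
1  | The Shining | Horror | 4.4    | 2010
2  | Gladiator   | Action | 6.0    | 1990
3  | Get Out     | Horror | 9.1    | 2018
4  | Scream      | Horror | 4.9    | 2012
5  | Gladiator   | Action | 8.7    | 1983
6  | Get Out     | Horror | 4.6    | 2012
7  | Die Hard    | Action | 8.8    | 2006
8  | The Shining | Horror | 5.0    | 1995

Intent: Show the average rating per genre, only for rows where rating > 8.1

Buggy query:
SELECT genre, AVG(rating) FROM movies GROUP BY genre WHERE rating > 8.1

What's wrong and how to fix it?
Bug: WHERE cannot follow GROUP BY

Fix: Move the WHERE clause before GROUP BY

Corrected query:
SELECT genre, AVG(rating) FROM movies WHERE rating > 8.1 GROUP BY genre

Result:
genre  | AVG(rating)
-------+------------
Action | 8.75       
Horror | 9.1        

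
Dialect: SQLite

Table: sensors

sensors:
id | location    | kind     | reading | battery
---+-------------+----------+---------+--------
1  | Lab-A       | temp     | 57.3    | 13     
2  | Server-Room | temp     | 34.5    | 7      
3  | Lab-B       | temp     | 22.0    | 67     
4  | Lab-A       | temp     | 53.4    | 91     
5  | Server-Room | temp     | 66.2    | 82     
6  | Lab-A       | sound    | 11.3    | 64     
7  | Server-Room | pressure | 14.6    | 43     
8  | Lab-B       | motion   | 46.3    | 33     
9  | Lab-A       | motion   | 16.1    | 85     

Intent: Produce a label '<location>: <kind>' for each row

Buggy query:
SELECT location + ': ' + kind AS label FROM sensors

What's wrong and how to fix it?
Bug: '+' is numeric addition; on text columns SQLite converts them to 0 instead of concatenating

Fix: Replace + with || to concatenate text

Corrected query:
SELECT location || ': ' || kind AS label FROM sensors

Result:
label                
---------------------
Lab-A: temp          
Server-Room: temp    
Lab-B: temp          
Lab-A: temp          
Server-Room: temp    
Lab-A: sound         
Server-Room: pressure
Lab-B: motion        
Lab-A: motion        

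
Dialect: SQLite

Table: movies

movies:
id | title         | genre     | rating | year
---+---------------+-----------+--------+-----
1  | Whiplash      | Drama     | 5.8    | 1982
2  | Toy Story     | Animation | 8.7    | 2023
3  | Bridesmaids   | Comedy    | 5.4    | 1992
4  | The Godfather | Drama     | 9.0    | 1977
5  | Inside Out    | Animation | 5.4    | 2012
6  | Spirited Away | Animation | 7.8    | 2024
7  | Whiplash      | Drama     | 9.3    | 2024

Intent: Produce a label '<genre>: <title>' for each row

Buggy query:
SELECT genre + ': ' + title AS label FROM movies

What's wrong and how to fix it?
Bug: SQLite uses || for string concatenation; + coerces text to numbers (yielding 0)

Fix: Use the || operator for string concatenation

Corrected query:
SELECT genre || ': ' || title AS label FROM movies

Result:
label                   
------------------------
Drama: Whiplash         
Animation: Toy Story    
Comedy: Bridesmaids     
Drama: The Godfather    
Animation: Inside Out   
Animation: Spirited Away
Drama: Whiplash         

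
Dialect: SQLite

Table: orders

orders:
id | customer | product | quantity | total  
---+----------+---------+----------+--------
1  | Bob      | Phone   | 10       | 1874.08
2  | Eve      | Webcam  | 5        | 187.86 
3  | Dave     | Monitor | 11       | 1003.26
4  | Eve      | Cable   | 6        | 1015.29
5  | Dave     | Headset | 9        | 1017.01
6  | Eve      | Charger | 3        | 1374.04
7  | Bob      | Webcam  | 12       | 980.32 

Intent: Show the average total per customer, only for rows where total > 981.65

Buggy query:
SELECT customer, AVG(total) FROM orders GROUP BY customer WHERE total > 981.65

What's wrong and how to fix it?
Bug: Row-level WHERE must come before GROUP BY in the clause order

Fix: Move the WHERE clause before GROUP BY

Corrected query:
SELECT customer, AVG(total) FROM orders WHERE total > 981.65 GROUP BY customer

Result:
customer | AVG(total)
---------+-----------
Bob      | 1874.08   
Dave     | 1010.135  
Eve      | 1194.665  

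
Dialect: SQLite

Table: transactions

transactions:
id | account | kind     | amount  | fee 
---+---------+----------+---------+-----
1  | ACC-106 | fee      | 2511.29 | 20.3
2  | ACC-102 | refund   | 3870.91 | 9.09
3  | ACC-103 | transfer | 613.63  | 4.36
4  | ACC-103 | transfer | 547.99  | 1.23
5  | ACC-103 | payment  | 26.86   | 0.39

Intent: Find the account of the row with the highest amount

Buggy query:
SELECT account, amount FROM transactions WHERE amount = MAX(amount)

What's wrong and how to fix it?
Bug: MAX(amount) is an aggregate and cannot be used directly in WHERE

Fix: Wrap MAX in a scalar subquery so WHERE compares against a single value

Corrected query:
SELECT account, amount FROM transactions WHERE amount = (SELECT MAX(amount) FROM transactions)

Result:
account | amount 
--------+--------
ACC-102 | 3870.91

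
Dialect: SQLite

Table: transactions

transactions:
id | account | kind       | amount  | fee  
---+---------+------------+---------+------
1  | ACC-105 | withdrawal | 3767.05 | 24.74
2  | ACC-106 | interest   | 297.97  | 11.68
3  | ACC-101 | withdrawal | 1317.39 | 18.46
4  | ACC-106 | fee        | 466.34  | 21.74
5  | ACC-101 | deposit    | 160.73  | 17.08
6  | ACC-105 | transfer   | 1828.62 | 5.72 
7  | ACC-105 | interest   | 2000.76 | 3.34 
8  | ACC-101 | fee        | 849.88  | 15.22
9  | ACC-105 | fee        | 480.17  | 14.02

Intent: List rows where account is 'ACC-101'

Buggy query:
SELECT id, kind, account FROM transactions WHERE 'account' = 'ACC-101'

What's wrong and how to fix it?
Bug: Single quotes denote string literals in SQL; the column name is being compared as a constant string

Fix: Reference the column as account without single quotes

Corrected query:
SELECT id, kind, account FROM transactions WHERE account = 'ACC-101'

Result:
id | kind       | account
---+------------+--------
3  | withdrawal | ACC-101
5  | deposit    | ACC-101
8  | fee        | ACC-101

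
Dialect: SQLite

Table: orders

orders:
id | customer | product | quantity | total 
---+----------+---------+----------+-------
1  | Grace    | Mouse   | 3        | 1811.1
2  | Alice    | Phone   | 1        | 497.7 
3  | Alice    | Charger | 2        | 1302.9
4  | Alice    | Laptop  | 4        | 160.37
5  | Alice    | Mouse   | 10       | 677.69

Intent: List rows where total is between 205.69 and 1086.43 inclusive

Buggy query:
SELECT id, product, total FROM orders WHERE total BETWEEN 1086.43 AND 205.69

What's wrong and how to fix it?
Bug: The bounds are reversed; BETWEEN a AND b requires a <= b to match anything

Fix: Write BETWEEN 205.69 AND 1086.43

Corrected query:
SELECT id, product, total FROM orders WHERE total BETWEEN 205.69 AND 1086.43

Result:
id | product | total 
---+---------+-------
2  | Phone   | 497.7 
5  | Mouse   | 677.69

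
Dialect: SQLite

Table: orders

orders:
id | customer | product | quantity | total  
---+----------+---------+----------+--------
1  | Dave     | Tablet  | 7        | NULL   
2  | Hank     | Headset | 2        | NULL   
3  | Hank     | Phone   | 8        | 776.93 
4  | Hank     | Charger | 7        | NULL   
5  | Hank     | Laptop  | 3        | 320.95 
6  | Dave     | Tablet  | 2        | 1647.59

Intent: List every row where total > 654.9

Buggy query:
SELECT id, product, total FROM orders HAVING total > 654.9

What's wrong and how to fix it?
Bug: HAVING filters the output of aggregation, but this query has no GROUP BY and no aggregate functions, so SQLite rejects it (HAVING clause on a non-aggregate query); the condition here is per row

Fix: Replace HAVING with WHERE since the condition applies to individual rows

Corrected query:
SELECT id, product, total FROM orders WHERE total > 654.9

Result:
id | product | total  
---+---------+--------
3  | Phone   | 776.93 
6  | Tablet  | 1647.59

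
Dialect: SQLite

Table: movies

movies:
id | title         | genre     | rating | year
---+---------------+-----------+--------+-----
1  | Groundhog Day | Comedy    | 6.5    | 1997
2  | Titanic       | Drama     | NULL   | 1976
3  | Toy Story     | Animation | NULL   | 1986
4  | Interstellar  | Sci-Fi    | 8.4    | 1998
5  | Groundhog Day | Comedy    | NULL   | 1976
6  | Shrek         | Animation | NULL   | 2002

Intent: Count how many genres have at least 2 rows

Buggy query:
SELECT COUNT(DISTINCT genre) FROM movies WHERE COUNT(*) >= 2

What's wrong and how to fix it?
Bug: WHERE filters individual rows, not groups, so a group-level COUNT is invalid there

Fix: Group first with HAVING COUNT(*) >= 2, then COUNT the resulting groups

Corrected query:
SELECT COUNT(*) FROM (SELECT genre FROM movies GROUP BY genre HAVING COUNT(*) >= 2)

Result:
COUNT(*)
--------
2       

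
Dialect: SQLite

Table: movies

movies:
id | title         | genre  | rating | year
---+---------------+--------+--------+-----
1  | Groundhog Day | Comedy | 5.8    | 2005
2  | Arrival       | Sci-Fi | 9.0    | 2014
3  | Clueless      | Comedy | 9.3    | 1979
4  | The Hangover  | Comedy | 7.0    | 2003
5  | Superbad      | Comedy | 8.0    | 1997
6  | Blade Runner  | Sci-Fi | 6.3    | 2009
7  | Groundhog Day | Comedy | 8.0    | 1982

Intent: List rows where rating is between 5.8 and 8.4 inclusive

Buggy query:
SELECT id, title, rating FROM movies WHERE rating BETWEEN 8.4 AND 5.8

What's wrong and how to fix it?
Bug: BETWEEN expects the lower bound first; with 8.4 AND 5.8 the range is empty

Fix: Swap the bounds so the smaller value comes first

Corrected query:
SELECT id, title, rating FROM movies WHERE rating BETWEEN 5.8 AND 8.4

Result:
id | title         | rating
---+---------------+-------
1  | Groundhog Day | 5.8   
4  | The Hangover  | 7     
5  | Superbad      | 8     
6  | Blade Runner  | 6.3   
7  | Groundhog Day | 8     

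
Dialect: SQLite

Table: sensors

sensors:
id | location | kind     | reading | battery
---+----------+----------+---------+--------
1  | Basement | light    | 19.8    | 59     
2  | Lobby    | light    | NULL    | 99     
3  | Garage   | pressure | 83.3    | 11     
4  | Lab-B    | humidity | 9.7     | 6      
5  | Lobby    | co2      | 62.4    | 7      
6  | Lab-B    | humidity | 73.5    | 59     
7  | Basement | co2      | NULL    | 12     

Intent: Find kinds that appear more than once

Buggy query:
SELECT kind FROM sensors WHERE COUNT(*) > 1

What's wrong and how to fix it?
Bug: WHERE can't reference COUNT(*); aggregates are computed after WHERE

Fix: Group first, then use HAVING for the count condition

Corrected query:
SELECT kind FROM sensors GROUP BY kind HAVING COUNT(*) > 1

Result:
kind    
--------
co2     
humidity
light   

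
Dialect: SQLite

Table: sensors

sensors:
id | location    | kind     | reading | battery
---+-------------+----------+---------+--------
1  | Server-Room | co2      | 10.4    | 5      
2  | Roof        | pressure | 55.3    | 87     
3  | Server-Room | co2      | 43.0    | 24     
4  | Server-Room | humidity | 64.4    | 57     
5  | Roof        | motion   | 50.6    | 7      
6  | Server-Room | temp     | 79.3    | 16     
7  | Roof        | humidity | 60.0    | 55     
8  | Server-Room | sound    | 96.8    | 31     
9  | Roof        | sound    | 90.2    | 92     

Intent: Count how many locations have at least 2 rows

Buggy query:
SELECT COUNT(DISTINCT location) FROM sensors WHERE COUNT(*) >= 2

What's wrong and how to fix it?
Bug: WHERE filters individual rows, not groups, so a group-level COUNT is invalid there

Fix: Use a subquery that GROUPs and filters with HAVING, then count its rows

Corrected query:
SELECT COUNT(*) FROM (SELECT location FROM sensors GROUP BY location HAVING COUNT(*) >= 2)

Result:
COUNT(*)
--------
2       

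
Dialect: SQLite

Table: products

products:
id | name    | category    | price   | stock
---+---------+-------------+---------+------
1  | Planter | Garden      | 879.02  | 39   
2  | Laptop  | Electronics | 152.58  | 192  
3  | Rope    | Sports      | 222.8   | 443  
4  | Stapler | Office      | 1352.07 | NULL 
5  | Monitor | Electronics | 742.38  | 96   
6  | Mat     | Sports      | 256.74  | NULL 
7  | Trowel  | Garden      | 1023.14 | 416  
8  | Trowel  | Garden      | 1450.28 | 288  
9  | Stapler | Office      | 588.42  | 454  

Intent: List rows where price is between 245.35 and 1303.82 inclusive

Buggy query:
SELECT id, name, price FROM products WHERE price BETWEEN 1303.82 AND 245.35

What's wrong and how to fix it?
Bug: BETWEEN expects the lower bound first; with 1303.82 AND 245.35 the range is empty

Fix: Swap the bounds so the smaller value comes first

Corrected query:
SELECT id, name, price FROM products WHERE price BETWEEN 245.35 AND 1303.82

Result:
id | name    | price  
---+---------+--------
1  | Planter | 879.02 
5  | Monitor | 742.38 
6  | Mat     | 256.74 
7  | Trowel  | 1023.14
9  | Stapler | 588.42 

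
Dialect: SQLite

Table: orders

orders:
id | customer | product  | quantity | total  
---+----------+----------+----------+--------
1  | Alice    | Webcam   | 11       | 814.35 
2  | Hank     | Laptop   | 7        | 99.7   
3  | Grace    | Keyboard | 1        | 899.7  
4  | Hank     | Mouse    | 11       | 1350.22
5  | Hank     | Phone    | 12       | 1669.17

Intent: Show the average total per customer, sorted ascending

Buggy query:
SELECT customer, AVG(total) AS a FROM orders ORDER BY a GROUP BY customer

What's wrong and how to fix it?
Bug: GROUP BY must precede ORDER BY

Fix: Reorder: SELECT … FROM … GROUP BY … ORDER BY …

Corrected query:
SELECT customer, AVG(total) AS a FROM orders GROUP BY customer ORDER BY a

Result:
customer | a          
---------+------------
Alice    | 814.35     
Grace    | 899.7      
Hank     | 1039.696667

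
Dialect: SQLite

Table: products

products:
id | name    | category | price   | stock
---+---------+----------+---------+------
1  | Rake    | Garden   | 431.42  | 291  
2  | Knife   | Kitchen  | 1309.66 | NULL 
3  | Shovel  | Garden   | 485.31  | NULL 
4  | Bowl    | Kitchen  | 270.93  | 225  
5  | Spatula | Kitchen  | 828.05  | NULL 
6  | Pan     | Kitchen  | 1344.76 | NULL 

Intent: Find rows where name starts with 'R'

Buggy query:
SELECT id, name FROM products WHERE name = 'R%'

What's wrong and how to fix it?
Bug: '=' compares the literal string including the % character; pattern matching needs LIKE

Fix: Replace '=' with LIKE so 'R%' is treated as a pattern

Corrected query:
SELECT id, name FROM products WHERE name LIKE 'R%'

Result:
id | name
---+-----
1  | Rake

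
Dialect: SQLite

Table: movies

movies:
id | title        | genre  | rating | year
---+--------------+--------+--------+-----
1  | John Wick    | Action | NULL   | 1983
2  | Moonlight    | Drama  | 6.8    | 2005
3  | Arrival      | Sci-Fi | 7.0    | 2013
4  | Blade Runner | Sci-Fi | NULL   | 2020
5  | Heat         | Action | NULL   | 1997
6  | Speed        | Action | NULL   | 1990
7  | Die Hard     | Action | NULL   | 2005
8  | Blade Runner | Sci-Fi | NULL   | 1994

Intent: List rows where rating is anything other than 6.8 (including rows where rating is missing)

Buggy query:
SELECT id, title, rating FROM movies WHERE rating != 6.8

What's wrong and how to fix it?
Bug: Inequality against NULL is unknown, not true; rows with NULL are dropped

Fix: Add an explicit OR rating IS NULL to include the missing-value rows

Corrected query:
SELECT id, title, rating FROM movies WHERE rating != 6.8 OR rating IS NULL

Result:
id | title        | rating
---+--------------+-------
1  | John Wick    | NULL  
3  | Arrival      | 7     
4  | Blade Runner | NULL  
5  | Heat         | NULL  
6  | Speed        | NULL  
7  | Die Hard     | NULL  
8  | Blade Runner | NULL  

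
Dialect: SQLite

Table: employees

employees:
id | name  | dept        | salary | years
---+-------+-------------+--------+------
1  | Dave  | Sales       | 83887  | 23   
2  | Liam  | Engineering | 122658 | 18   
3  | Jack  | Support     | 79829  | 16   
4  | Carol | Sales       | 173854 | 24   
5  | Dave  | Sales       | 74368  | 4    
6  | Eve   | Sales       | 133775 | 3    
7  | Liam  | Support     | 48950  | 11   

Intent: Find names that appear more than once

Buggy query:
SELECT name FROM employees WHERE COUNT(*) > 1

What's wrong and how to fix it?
Bug: WHERE can't reference COUNT(*); aggregates are computed after WHERE

Fix: Group first, then use HAVING for the count condition

Corrected query:
SELECT name FROM employees GROUP BY name HAVING COUNT(*) > 1

Result:
name
----
Dave
Liam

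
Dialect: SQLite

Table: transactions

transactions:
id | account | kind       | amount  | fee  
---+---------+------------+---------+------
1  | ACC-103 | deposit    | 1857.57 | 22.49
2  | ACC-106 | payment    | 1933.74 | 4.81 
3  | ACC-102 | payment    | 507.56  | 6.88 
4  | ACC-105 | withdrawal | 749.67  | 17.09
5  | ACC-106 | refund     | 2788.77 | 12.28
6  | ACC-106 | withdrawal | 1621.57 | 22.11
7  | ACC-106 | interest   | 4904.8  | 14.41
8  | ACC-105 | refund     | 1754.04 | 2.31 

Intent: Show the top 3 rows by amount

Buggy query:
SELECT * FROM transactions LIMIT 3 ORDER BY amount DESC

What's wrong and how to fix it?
Bug: LIMIT must come after ORDER BY

Fix: Swap the clauses: ORDER BY first, then LIMIT

Corrected query:
SELECT * FROM transactions ORDER BY amount DESC LIMIT 3

Result:
id | account | kind     | amount  | fee  
---+---------+----------+---------+------
7  | ACC-106 | interest | 4904.8  | 14.41
5  | ACC-106 | refund   | 2788.77 | 12.28
2  | ACC-106 | payment  | 1933.74 | 4.81 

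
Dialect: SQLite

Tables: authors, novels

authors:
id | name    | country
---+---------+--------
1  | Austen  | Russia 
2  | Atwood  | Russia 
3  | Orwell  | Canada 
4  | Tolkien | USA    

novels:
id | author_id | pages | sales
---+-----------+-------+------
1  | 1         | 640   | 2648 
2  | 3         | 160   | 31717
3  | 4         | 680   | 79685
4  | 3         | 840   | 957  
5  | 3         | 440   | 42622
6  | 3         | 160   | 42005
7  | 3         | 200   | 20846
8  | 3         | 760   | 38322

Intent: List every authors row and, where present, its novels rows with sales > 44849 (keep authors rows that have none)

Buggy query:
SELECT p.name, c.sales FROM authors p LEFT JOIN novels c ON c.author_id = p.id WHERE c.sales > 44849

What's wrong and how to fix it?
Bug: A WHERE condition on the right-hand table after LEFT JOIN drops unmatched parents

Fix: Put 'c.sales > 44849' in the JOIN's ON clause instead of WHERE

Corrected query:
SELECT p.name, c.sales FROM authors p LEFT JOIN novels c ON c.author_id = p.id AND c.sales > 44849

Result:
name    | sales
--------+------
Austen  | NULL 
Atwood  | NULL 
Orwell  | NULL 
Tolkien | 79685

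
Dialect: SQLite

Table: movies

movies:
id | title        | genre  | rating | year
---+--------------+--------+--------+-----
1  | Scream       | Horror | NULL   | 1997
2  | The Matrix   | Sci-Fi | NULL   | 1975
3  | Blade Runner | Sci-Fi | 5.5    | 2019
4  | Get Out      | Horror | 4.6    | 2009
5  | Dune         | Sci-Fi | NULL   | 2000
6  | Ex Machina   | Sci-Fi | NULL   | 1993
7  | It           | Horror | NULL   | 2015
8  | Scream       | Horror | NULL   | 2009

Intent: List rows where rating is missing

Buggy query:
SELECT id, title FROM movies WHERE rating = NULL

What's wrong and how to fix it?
Bug: '= NULL' is always unknown in SQL three-valued logic, so no rows match

Fix: Use IS NULL to test for NULL

Corrected query:
SELECT id, title FROM movies WHERE rating IS NULL

Result:
id | title     
---+-----------
1  | Scream    
2  | The Matrix
5  | Dune      
6  | Ex Machina
7  | It        
8  | Scream    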